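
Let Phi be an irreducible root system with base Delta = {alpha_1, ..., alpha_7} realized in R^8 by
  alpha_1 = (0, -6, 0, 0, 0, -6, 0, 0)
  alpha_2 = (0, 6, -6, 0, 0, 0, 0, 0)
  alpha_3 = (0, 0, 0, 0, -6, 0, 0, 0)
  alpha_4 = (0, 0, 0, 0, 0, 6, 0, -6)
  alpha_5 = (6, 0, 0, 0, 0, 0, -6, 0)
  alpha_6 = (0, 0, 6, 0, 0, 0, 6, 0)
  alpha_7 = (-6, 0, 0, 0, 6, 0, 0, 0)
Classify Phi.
Compute the Cartan integers a_ij = 2(alpha_i, alpha_j)/(alpha_j, alpha_j); the resulting 7x7 Cartan matrix is
[[2, -1, 0, -1, 0, 0, 0], [-1, 2, 0, 0, 0, -1, 0], [0, 0, 2, 0, 0, 0, -1], [-1, 0, 0, 2, 0, 0, 0], [0, 0, 0, 0, 2, -1, -1], [0, -1, 0, 0, -1, 2, 0], [0, 0, -2, 0, -1, 0, 2]].
The roots have two lengths (squared-length ratio 2:1); the short ones are alpha_{3}. The associated Dynkin diagram is a chain of 7 nodes with a double edge at one end; the terminal node there is the unique short simple root (B_7), so the type is B_7 (the algebra so(15)).

B_7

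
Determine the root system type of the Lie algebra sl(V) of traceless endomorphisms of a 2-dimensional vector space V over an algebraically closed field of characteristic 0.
A_1

This is sl(2), which has dimension 2^2 - 1 = 3 and rank 2 - 1 = 1 (a Cartan subalgebra is the diagonal traceless matrices). In the classification of classical Lie algebras, the special linear algebra sl(n+1) has type A_n; here n = 1, so the Dynkin diagram is a chain of 1 nodes with single edges (A_1). Hence the type is A_1.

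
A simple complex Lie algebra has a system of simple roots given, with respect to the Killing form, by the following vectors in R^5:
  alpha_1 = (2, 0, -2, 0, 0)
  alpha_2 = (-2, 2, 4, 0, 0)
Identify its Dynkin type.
type G_2

Compute the Cartan integers a_ij = 2(alpha_i, alpha_j)/(alpha_j, alpha_j); the resulting 2x2 Cartan matrix is
[[2, -1], [-3, 2]].
The roots have two lengths (squared-length ratio 3:1); the short ones are alpha_{1}. The associated Dynkin diagram is two nodes joined by a triple edge (G_2), so the type is G_2.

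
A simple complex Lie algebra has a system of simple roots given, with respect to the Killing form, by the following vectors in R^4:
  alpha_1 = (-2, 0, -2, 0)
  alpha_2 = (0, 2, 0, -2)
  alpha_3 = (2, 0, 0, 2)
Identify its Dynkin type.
Compute the Cartan integers a_ij = 2(alpha_i, alpha_j)/(alpha_j, alpha_j); the resulting 3x3 Cartan matrix is
[[2, 0, -1], [0, 2, -1], [-1, -1, 2]].
All simple roots have the same length, so the diagram is simply laced. The associated Dynkin diagram is a chain of 3 nodes with single edges (A_3), so the type is A_3 (the algebra sl(4)).

A_3 (sl(4))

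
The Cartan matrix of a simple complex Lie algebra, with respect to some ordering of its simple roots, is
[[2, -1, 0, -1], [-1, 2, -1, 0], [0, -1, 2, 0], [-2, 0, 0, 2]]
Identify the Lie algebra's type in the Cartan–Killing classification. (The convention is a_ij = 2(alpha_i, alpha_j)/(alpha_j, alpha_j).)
The matrix has rank 4 with 2's on the diagonal. Reading the off-diagonal entries as Dynkin edges (a single edge where a_ij = a_ji = -1; a double or triple edge where a_ij * a_ji = 2 or 3), the diagram is a chain of 4 nodes with a double edge at one end; the terminal node there is the unique long simple root (C_4). One simple-root ordering that puts it in standard form is (alpha_3, alpha_2, alpha_1, alpha_4). So the algebra is type C_4, i.e. sp(8).

C_4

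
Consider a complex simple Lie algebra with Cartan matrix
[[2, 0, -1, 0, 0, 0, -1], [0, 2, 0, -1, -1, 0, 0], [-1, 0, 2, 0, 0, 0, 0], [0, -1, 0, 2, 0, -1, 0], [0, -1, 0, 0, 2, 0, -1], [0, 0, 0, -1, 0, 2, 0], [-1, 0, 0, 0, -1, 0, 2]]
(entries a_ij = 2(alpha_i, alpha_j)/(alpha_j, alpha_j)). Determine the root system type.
type A_7

The matrix has rank 7 with 2's on the diagonal. Reading the off-diagonal entries as Dynkin edges (a single edge where a_ij = a_ji = -1; a double or triple edge where a_ij * a_ji = 2 or 3), the diagram is a chain of 7 nodes with single edges (A_7). One simple-root ordering that puts it in standard form is (alpha_6, alpha_4, alpha_2, alpha_5, alpha_7, alpha_1, alpha_3). So the algebra is type A_7, i.e. sl(8).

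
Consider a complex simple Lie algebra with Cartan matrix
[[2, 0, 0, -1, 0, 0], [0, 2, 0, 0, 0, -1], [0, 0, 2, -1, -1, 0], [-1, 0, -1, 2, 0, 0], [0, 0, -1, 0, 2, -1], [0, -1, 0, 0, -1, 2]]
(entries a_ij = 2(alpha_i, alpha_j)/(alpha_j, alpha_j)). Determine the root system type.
The matrix has rank 6 with 2's on the diagonal. Reading the off-diagonal entries as Dynkin edges (a single edge where a_ij = a_ji = -1; a double or triple edge where a_ij * a_ji = 2 or 3), the diagram is a chain of 6 nodes with single edges (A_6). One simple-root ordering that puts it in standard form is (alpha_2, alpha_6, alpha_5, alpha_3, alpha_4, alpha_1). So the algebra is type A_6, i.e. sl(7).

A6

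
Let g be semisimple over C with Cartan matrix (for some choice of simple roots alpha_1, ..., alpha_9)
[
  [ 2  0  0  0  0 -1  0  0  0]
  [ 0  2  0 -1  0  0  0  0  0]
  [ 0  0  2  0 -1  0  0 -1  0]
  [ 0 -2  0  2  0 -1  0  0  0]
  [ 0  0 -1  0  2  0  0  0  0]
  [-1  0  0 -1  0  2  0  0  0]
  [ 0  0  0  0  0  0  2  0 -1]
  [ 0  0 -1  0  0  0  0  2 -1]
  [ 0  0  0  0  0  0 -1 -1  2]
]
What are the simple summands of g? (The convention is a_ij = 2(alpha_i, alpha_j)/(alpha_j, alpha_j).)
type A_5 + type B_4

The diagram associated to this matrix has two connected components: the simple roots {alpha_3, alpha_5, alpha_7, alpha_8, alpha_9} form a chain of 5 nodes with single edges (A_5), and {alpha_1, alpha_2, alpha_4, alpha_6} form a chain of 4 nodes with a double edge at one end; the terminal node there is the unique short simple root (B_4). A semisimple Lie algebra decomposes uniquely as the direct sum of simple ideals, one per connected component of its Dynkin diagram, so g ≅ A_5 ⊕ B_4 (dimension 35 + 36 = 71).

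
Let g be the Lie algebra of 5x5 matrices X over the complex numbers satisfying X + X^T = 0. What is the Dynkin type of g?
This is so(5) with 5 odd, which has dimension 5(5-1)/2 = 10 and rank (5-1)/2 = 2. In the classification of classical Lie algebras, the orthogonal algebra so(2n+1) in an odd number of variables has type B_n; here n = 2, so the Dynkin diagram is a chain of 2 nodes with a double edge at one end; the terminal node there is the unique short simple root (B_2). Hence the type is B_2.

B_2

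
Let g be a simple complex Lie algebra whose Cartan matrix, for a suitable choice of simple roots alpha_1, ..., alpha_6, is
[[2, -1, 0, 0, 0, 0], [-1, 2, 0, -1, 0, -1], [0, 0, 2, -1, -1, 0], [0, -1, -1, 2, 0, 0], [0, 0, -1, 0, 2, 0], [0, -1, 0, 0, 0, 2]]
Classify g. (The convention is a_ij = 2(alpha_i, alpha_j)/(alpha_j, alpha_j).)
D_6 (so(12))

The matrix has rank 6 with 2's on the diagonal. Reading the off-diagonal entries as Dynkin edges (a single edge where a_ij = a_ji = -1; a double or triple edge where a_ij * a_ji = 2 or 3), the diagram is a chain of 4 nodes with a fork of two nodes at one end (D_6). One simple-root ordering that puts it in standard form is (alpha_5, alpha_3, alpha_4, alpha_2, alpha_1, alpha_6). So the algebra is type D_6, i.e. so(12).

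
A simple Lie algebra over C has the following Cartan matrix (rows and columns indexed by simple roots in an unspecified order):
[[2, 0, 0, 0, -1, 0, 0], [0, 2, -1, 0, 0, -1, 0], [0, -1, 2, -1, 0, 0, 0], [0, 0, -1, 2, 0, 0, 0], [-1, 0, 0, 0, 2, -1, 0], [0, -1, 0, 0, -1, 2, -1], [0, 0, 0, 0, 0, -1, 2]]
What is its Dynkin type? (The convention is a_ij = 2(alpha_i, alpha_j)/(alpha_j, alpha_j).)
The matrix has rank 7 with 2's on the diagonal. Reading the off-diagonal entries as Dynkin edges (a single edge where a_ij = a_ji = -1; a double or triple edge where a_ij * a_ji = 2 or 3), the diagram is a chain of 6 nodes with one extra node attached to the third node from one end (E_7). One simple-root ordering that puts it in standard form is (alpha_1, alpha_7, alpha_5, alpha_6, alpha_2, alpha_3, alpha_4). So the algebra is type E_7.

E_7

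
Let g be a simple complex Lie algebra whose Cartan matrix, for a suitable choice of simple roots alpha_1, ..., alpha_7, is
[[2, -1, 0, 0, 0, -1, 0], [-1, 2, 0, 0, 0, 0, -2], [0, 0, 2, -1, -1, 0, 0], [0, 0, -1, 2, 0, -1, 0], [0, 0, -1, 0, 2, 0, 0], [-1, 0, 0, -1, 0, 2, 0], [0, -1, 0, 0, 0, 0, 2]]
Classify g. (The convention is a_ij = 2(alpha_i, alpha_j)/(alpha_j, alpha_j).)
The matrix has rank 7 with 2's on the diagonal. Reading the off-diagonal entries as Dynkin edges (a single edge where a_ij = a_ji = -1; a double or triple edge where a_ij * a_ji = 2 or 3), the diagram is a chain of 7 nodes with a double edge at one end; the terminal node there is the unique short simple root (B_7). One simple-root ordering that puts it in standard form is (alpha_5, alpha_3, alpha_4, alpha_6, alpha_1, alpha_2, alpha_7). So the algebra is type B_7, i.e. so(15).

B_7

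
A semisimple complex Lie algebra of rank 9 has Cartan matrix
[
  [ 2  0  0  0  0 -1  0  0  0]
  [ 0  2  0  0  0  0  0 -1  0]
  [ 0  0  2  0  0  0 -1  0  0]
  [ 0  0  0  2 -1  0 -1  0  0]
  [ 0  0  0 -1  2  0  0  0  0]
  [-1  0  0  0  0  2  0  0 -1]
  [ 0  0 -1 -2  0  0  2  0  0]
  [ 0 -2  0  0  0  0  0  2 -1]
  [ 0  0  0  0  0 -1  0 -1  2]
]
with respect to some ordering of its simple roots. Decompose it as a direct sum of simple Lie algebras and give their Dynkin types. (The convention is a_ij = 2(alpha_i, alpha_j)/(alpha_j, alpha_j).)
B5 ⊕ F4

The diagram associated to this matrix has two connected components: the simple roots {alpha_1, alpha_2, alpha_6, alpha_8, alpha_9} form a chain of 5 nodes with a double edge at one end; the terminal node there is the unique short simple root (B_5), and {alpha_3, alpha_4, alpha_5, alpha_7} form a chain of 4 nodes with a double edge between the middle two (F_4). A semisimple Lie algebra decomposes uniquely as the direct sum of simple ideals, one per connected component of its Dynkin diagram, so g ≅ B_5 ⊕ F_4 (dimension 55 + 52 = 107).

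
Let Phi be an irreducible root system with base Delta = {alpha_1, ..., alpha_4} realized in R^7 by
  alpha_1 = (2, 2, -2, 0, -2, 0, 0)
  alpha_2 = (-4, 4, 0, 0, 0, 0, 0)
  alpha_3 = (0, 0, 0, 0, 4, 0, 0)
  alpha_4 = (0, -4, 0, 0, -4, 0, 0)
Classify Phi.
F_4

Compute the Cartan integers a_ij = 2(alpha_i, alpha_j)/(alpha_j, alpha_j); the resulting 4x4 Cartan matrix is
[[2, 0, -1, 0], [0, 2, 0, -1], [-1, 0, 2, -1], [0, -1, -2, 2]].
The roots have two lengths (squared-length ratio 2:1); the short ones are alpha_{1,3}. The associated Dynkin diagram is a chain of 4 nodes with a double edge between the middle two (F_4), so the type is F_4.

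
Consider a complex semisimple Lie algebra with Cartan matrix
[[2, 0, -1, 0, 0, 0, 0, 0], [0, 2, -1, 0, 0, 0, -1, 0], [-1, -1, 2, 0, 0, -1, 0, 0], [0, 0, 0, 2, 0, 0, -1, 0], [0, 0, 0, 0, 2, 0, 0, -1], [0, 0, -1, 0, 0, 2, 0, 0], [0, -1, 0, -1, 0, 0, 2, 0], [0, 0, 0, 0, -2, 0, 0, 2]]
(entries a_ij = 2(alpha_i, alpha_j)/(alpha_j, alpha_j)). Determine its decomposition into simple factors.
The diagram associated to this matrix has two connected components: the simple roots {alpha_5, alpha_8} form a chain of 2 nodes with a double edge at one end; the terminal node there is the unique short simple root (B_2), and {alpha_1, alpha_2, alpha_3, alpha_4, alpha_6, alpha_7} form a chain of 4 nodes with a fork of two nodes at one end (D_6). A semisimple Lie algebra decomposes uniquely as the direct sum of simple ideals, one per connected component of its Dynkin diagram, so g ≅ B_2 ⊕ D_6 (dimension 10 + 66 = 76).

type B_2 ⊕ type D_6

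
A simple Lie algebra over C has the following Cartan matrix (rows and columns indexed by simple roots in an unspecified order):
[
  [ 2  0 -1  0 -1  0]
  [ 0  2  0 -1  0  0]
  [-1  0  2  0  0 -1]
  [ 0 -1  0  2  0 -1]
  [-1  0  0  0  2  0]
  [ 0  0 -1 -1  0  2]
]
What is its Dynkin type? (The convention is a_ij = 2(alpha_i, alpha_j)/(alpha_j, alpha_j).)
A_6 (sl(7))

The matrix has rank 6 with 2's on the diagonal. Reading the off-diagonal entries as Dynkin edges (a single edge where a_ij = a_ji = -1; a double or triple edge where a_ij * a_ji = 2 or 3), the diagram is a chain of 6 nodes with single edges (A_6). One simple-root ordering that puts it in standard form is (alpha_2, alpha_4, alpha_6, alpha_3, alpha_1, alpha_5). So the algebra is type A_6, i.e. sl(7).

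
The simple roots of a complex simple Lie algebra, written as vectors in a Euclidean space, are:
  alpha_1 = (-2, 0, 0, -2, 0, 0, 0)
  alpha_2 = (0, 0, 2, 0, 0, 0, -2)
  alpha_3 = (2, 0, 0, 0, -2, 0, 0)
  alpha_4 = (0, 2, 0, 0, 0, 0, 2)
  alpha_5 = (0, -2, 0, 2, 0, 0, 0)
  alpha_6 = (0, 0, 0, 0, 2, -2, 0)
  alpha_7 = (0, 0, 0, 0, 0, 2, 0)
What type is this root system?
type B_7

Compute the Cartan integers a_ij = 2(alpha_i, alpha_j)/(alpha_j, alpha_j); the resulting 7x7 Cartan matrix is
[[2, 0, -1, 0, -1, 0, 0], [0, 2, 0, -1, 0, 0, 0], [-1, 0, 2, 0, 0, -1, 0], [0, -1, 0, 2, -1, 0, 0], [-1, 0, 0, -1, 2, 0, 0], [0, 0, -1, 0, 0, 2, -2], [0, 0, 0, 0, 0, -1, 2]].
The roots have two lengths (squared-length ratio 2:1); the short ones are alpha_{7}. The associated Dynkin diagram is a chain of 7 nodes with a double edge at one end; the terminal node there is the unique short simple root (B_7), so the type is B_7 (the algebra so(15)).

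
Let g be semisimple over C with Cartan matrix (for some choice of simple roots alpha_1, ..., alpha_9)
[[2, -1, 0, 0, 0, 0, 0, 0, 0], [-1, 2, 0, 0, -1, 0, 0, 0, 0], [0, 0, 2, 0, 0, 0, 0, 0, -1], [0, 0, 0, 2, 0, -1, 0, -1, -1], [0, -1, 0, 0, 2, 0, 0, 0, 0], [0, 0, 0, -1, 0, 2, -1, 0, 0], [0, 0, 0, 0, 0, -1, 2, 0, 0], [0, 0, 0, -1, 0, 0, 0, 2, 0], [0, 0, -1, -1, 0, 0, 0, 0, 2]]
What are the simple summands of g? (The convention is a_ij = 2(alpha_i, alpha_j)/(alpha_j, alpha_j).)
A3 + E6

The diagram associated to this matrix has two connected components: the simple roots {alpha_1, alpha_2, alpha_5} form a chain of 3 nodes with single edges (A_3), and {alpha_3, alpha_4, alpha_6, alpha_7, alpha_8, alpha_9} form a chain of 5 nodes with one extra node attached to the third node from one end (E_6). A semisimple Lie algebra decomposes uniquely as the direct sum of simple ideals, one per connected component of its Dynkin diagram, so g ≅ A_3 ⊕ E_6 (dimension 15 + 78 = 93).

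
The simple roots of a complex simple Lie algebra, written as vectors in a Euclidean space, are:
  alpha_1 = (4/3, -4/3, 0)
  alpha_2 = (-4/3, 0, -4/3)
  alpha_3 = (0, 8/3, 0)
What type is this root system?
C3

Compute the Cartan integers a_ij = 2(alpha_i, alpha_j)/(alpha_j, alpha_j); the resulting 3x3 Cartan matrix is
[[2, -1, -1], [-1, 2, 0], [-2, 0, 2]].
The roots have two lengths (squared-length ratio 2:1); the short ones are alpha_{1,2}. The associated Dynkin diagram is a chain of 3 nodes with a double edge at one end; the terminal node there is the unique long simple root (C_3), so the type is C_3 (the algebra sp(6)).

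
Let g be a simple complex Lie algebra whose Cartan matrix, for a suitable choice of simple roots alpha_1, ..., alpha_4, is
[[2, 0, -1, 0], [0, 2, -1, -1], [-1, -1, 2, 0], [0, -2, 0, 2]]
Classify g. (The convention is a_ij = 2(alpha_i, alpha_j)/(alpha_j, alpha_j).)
C_4

The matrix has rank 4 with 2's on the diagonal. Reading the off-diagonal entries as Dynkin edges (a single edge where a_ij = a_ji = -1; a double or triple edge where a_ij * a_ji = 2 or 3), the diagram is a chain of 4 nodes with a double edge at one end; the terminal node there is the unique long simple root (C_4). One simple-root ordering that puts it in standard form is (alpha_1, alpha_3, alpha_2, alpha_4). So the algebra is type C_4, i.e. sp(8).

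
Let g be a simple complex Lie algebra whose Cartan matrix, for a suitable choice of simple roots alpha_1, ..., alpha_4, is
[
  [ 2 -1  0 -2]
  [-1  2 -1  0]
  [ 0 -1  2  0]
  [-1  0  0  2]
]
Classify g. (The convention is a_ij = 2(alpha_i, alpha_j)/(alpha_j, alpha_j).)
B4

The matrix has rank 4 with 2's on the diagonal. Reading the off-diagonal entries as Dynkin edges (a single edge where a_ij = a_ji = -1; a double or triple edge where a_ij * a_ji = 2 or 3), the diagram is a chain of 4 nodes with a double edge at one end; the terminal node there is the unique short simple root (B_4). One simple-root ordering that puts it in standard form is (alpha_3, alpha_2, alpha_1, alpha_4). So the algebra is type B_4, i.e. so(9).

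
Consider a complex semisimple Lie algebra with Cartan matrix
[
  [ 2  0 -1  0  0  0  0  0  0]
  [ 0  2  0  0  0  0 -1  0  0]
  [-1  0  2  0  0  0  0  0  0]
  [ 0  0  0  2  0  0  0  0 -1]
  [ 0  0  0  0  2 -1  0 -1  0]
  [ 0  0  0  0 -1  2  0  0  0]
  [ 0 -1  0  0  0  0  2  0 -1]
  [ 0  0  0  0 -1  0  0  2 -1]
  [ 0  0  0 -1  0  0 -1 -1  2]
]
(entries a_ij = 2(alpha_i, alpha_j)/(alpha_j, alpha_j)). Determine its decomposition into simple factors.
type A_2 + type E_7

The diagram associated to this matrix has two connected components: the simple roots {alpha_1, alpha_3} form a chain of 2 nodes with single edges (A_2), and {alpha_2, alpha_4, alpha_5, alpha_6, alpha_7, alpha_8, alpha_9} form a chain of 6 nodes with one extra node attached to the third node from one end (E_7). A semisimple Lie algebra decomposes uniquely as the direct sum of simple ideals, one per connected component of its Dynkin diagram, so g ≅ A_2 ⊕ E_7 (dimension 8 + 133 = 141).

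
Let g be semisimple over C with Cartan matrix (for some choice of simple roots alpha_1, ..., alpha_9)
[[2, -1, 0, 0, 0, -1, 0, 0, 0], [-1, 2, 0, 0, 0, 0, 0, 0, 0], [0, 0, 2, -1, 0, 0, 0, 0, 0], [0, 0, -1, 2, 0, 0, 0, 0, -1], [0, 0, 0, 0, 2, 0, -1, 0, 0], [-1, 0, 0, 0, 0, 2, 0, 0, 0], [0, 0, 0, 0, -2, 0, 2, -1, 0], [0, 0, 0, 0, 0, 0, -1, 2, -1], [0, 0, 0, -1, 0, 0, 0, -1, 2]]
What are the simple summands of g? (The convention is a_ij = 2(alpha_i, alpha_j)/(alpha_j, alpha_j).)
A_3 + B_6

The diagram associated to this matrix has two connected components: the simple roots {alpha_1, alpha_2, alpha_6} form a chain of 3 nodes with single edges (A_3), and {alpha_3, alpha_4, alpha_5, alpha_7, alpha_8, alpha_9} form a chain of 6 nodes with a double edge at one end; the terminal node there is the unique short simple root (B_6). A semisimple Lie algebra decomposes uniquely as the direct sum of simple ideals, one per connected component of its Dynkin diagram, so g ≅ A_3 ⊕ B_6 (dimension 15 + 78 = 93).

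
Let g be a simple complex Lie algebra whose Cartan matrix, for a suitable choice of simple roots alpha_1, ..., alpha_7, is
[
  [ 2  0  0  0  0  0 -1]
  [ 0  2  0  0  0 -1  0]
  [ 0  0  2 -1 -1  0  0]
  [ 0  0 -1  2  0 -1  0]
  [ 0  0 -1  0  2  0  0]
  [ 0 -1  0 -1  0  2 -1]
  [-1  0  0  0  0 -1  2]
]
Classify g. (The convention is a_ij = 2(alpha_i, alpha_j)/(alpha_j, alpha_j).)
The matrix has rank 7 with 2's on the diagonal. Reading the off-diagonal entries as Dynkin edges (a single edge where a_ij = a_ji = -1; a double or triple edge where a_ij * a_ji = 2 or 3), the diagram is a chain of 6 nodes with one extra node attached to the third node from one end (E_7). One simple-root ordering that puts it in standard form is (alpha_1, alpha_2, alpha_7, alpha_6, alpha_4, alpha_3, alpha_5). So the algebra is type E_7.

E_7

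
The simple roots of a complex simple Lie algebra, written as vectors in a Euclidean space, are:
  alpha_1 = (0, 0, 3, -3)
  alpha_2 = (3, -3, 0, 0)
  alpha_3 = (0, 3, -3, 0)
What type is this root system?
Compute the Cartan integers a_ij = 2(alpha_i, alpha_j)/(alpha_j, alpha_j); the resulting 3x3 Cartan matrix is
[[2, 0, -1], [0, 2, -1], [-1, -1, 2]].
All simple roots have the same length, so the diagram is simply laced. The associated Dynkin diagram is a chain of 3 nodes with single edges (A_3), so the type is A_3 (the algebra sl(4)).

A_3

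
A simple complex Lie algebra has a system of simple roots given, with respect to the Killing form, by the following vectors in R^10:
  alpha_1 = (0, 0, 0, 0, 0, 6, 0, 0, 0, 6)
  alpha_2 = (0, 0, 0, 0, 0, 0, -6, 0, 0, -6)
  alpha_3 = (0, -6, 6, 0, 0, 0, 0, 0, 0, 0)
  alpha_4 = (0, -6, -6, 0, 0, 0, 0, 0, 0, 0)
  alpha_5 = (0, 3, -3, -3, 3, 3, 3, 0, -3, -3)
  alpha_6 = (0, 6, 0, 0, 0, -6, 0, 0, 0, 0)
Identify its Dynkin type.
Compute the Cartan integers a_ij = 2(alpha_i, alpha_j)/(alpha_j, alpha_j); the resulting 6x6 Cartan matrix is
[[2, -1, 0, 0, 0, -1], [-1, 2, 0, 0, 0, 0], [0, 0, 2, 0, -1, -1], [0, 0, 0, 2, 0, -1], [0, 0, -1, 0, 2, 0], [-1, 0, -1, -1, 0, 2]].
All simple roots have the same length, so the diagram is simply laced. The associated Dynkin diagram is a chain of 5 nodes with one extra node attached to the third node from one end (E_6), so the type is E_6.

E_6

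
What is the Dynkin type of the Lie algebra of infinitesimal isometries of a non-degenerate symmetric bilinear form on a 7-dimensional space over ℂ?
This is so(7) with 7 odd, which has dimension 7(7-1)/2 = 21 and rank (7-1)/2 = 3. In the classification of classical Lie algebras, the orthogonal algebra so(2n+1) in an odd number of variables has type B_n; here n = 3, so the Dynkin diagram is a chain of 3 nodes with a double edge at one end; the terminal node there is the unique short simple root (B_3). Hence the type is B_3.

B_3 (so(7))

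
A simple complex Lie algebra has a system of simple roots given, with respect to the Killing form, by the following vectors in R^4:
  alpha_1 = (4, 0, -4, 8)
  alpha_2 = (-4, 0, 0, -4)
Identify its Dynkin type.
Compute the Cartan integers a_ij = 2(alpha_i, alpha_j)/(alpha_j, alpha_j); the resulting 2x2 Cartan matrix is
[[2, -3], [-1, 2]].
The roots have two lengths (squared-length ratio 3:1); the short ones are alpha_{2}. The associated Dynkin diagram is two nodes joined by a triple edge (G_2), so the type is G_2.

G_2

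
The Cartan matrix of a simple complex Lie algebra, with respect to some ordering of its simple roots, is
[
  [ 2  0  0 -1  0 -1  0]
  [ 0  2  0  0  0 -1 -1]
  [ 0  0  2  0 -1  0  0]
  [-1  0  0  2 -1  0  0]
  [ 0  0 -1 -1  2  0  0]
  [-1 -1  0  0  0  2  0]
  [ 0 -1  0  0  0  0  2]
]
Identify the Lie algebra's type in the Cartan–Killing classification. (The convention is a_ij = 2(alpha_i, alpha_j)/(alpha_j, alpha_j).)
The matrix has rank 7 with 2's on the diagonal. Reading the off-diagonal entries as Dynkin edges (a single edge where a_ij = a_ji = -1; a double or triple edge where a_ij * a_ji = 2 or 3), the diagram is a chain of 7 nodes with single edges (A_7). One simple-root ordering that puts it in standard form is (alpha_7, alpha_2, alpha_6, alpha_1, alpha_4, alpha_5, alpha_3). So the algebra is type A_7, i.e. sl(8).

A7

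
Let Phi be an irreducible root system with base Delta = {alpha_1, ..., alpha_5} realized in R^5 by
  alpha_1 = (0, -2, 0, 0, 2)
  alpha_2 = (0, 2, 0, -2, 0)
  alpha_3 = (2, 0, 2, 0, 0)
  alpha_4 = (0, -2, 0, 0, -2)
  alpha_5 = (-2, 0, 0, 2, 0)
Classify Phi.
Compute the Cartan integers a_ij = 2(alpha_i, alpha_j)/(alpha_j, alpha_j); the resulting 5x5 Cartan matrix is
[[2, -1, 0, 0, 0], [-1, 2, 0, -1, -1], [0, 0, 2, 0, -1], [0, -1, 0, 2, 0], [0, -1, -1, 0, 2]].
All simple roots have the same length, so the diagram is simply laced. The associated Dynkin diagram is a chain of 3 nodes with a fork of two nodes at one end (D_5), so the type is D_5 (the algebra so(10)).

D_5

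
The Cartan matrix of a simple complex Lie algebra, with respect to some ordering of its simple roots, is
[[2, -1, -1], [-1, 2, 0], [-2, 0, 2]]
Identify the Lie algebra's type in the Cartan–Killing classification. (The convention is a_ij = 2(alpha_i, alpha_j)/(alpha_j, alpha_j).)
The matrix has rank 3 with 2's on the diagonal. Reading the off-diagonal entries as Dynkin edges (a single edge where a_ij = a_ji = -1; a double or triple edge where a_ij * a_ji = 2 or 3), the diagram is a chain of 3 nodes with a double edge at one end; the terminal node there is the unique long simple root (C_3). One simple-root ordering that puts it in standard form is (alpha_2, alpha_1, alpha_3). So the algebra is type C_3, i.e. sp(6).

type C_3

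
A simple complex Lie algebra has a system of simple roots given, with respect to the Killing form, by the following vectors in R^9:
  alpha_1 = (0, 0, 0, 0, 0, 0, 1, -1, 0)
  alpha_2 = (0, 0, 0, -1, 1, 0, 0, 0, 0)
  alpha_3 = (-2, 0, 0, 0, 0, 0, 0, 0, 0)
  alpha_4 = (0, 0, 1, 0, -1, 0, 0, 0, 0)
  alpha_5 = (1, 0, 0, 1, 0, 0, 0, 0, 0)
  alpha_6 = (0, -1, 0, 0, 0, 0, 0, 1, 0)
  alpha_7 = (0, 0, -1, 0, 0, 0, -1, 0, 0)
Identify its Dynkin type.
C7

Compute the Cartan integers a_ij = 2(alpha_i, alpha_j)/(alpha_j, alpha_j); the resulting 7x7 Cartan matrix is
[[2, 0, 0, 0, 0, -1, -1], [0, 2, 0, -1, -1, 0, 0], [0, 0, 2, 0, -2, 0, 0], [0, -1, 0, 2, 0, 0, -1], [0, -1, -1, 0, 2, 0, 0], [-1, 0, 0, 0, 0, 2, 0], [-1, 0, 0, -1, 0, 0, 2]].
The roots have two lengths (squared-length ratio 2:1); the short ones are alpha_{1,2,4,5,6,7}. The associated Dynkin diagram is a chain of 7 nodes with a double edge at one end; the terminal node there is the unique long simple root (C_7), so the type is C_7 (the algebra sp(14)).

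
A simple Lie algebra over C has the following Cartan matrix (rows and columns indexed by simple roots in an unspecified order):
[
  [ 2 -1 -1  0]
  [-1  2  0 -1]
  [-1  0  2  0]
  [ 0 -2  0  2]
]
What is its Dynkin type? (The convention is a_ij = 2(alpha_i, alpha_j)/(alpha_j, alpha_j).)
The matrix has rank 4 with 2's on the diagonal. Reading the off-diagonal entries as Dynkin edges (a single edge where a_ij = a_ji = -1; a double or triple edge where a_ij * a_ji = 2 or 3), the diagram is a chain of 4 nodes with a double edge at one end; the terminal node there is the unique long simple root (C_4). One simple-root ordering that puts it in standard form is (alpha_3, alpha_1, alpha_2, alpha_4). So the algebra is type C_4, i.e. sp(8).

C4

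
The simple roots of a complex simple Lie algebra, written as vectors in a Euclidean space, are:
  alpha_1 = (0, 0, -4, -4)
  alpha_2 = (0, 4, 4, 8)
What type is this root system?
Compute the Cartan integers a_ij = 2(alpha_i, alpha_j)/(alpha_j, alpha_j); the resulting 2x2 Cartan matrix is
[[2, -1], [-3, 2]].
The roots have two lengths (squared-length ratio 3:1); the short ones are alpha_{1}. The associated Dynkin diagram is two nodes joined by a triple edge (G_2), so the type is G_2.

G_2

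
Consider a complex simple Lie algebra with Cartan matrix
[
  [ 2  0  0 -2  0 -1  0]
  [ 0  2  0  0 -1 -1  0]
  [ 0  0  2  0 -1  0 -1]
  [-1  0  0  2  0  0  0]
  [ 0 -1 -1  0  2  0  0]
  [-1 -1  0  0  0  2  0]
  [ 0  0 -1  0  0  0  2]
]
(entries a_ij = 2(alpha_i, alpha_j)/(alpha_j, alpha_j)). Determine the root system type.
B_7

The matrix has rank 7 with 2's on the diagonal. Reading the off-diagonal entries as Dynkin edges (a single edge where a_ij = a_ji = -1; a double or triple edge where a_ij * a_ji = 2 or 3), the diagram is a chain of 7 nodes with a double edge at one end; the terminal node there is the unique short simple root (B_7). One simple-root ordering that puts it in standard form is (alpha_7, alpha_3, alpha_5, alpha_2, alpha_6, alpha_1, alpha_4). So the algebra is type B_7, i.e. so(15).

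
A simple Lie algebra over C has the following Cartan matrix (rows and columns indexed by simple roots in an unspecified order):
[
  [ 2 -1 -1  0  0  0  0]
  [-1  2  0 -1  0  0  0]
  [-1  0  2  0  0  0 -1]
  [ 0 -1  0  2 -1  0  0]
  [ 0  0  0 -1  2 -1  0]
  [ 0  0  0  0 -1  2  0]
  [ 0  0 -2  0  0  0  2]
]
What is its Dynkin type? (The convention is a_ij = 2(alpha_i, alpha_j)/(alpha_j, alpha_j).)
C_7

The matrix has rank 7 with 2's on the diagonal. Reading the off-diagonal entries as Dynkin edges (a single edge where a_ij = a_ji = -1; a double or triple edge where a_ij * a_ji = 2 or 3), the diagram is a chain of 7 nodes with a double edge at one end; the terminal node there is the unique long simple root (C_7). One simple-root ordering that puts it in standard form is (alpha_6, alpha_5, alpha_4, alpha_2, alpha_1, alpha_3, alpha_7). So the algebra is type C_7, i.e. sp(14).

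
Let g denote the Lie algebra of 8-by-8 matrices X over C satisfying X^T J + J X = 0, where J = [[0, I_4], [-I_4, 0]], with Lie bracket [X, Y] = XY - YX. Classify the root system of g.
This is sp(8), which has dimension 8(8+1)/2 = 36 and rank 8/2 = 4. In the classification of classical Lie algebras, the symplectic algebra sp(2n) has type C_n; here n = 4, so the Dynkin diagram is a chain of 4 nodes with a double edge at one end; the terminal node there is the unique long simple root (C_4). Hence the type is C_4.

type C_4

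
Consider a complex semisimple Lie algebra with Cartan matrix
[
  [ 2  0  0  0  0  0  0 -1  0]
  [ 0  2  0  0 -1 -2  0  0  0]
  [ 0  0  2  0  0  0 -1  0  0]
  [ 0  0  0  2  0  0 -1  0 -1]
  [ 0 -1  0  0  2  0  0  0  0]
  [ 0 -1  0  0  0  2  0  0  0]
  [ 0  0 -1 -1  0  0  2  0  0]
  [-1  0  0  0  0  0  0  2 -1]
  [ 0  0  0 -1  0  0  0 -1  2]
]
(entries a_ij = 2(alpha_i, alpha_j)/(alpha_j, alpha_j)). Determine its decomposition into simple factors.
A6 + B3

The diagram associated to this matrix has two connected components: the simple roots {alpha_1, alpha_3, alpha_4, alpha_7, alpha_8, alpha_9} form a chain of 6 nodes with single edges (A_6), and {alpha_2, alpha_5, alpha_6} form a chain of 3 nodes with a double edge at one end; the terminal node there is the unique short simple root (B_3). A semisimple Lie algebra decomposes uniquely as the direct sum of simple ideals, one per connected component of its Dynkin diagram, so g ≅ A_6 ⊕ B_3 (dimension 48 + 21 = 69).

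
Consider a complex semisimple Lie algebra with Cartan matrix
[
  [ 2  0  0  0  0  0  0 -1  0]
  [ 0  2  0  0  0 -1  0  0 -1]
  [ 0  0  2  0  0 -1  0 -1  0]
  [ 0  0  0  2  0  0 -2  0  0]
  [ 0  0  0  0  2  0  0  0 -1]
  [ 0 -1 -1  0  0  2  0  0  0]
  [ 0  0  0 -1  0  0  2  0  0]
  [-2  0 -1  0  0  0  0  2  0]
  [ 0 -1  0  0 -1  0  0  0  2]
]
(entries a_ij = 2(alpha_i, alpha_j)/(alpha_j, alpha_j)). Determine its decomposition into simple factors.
The diagram associated to this matrix has two connected components: the simple roots {alpha_4, alpha_7} form a chain of 2 nodes with a double edge at one end; the terminal node there is the unique short simple root (B_2), and {alpha_1, alpha_2, alpha_3, alpha_5, alpha_6, alpha_8, alpha_9} form a chain of 7 nodes with a double edge at one end; the terminal node there is the unique short simple root (B_7). A semisimple Lie algebra decomposes uniquely as the direct sum of simple ideals, one per connected component of its Dynkin diagram, so g ≅ B_2 ⊕ B_7 (dimension 10 + 105 = 115).

B2 ⊕ B7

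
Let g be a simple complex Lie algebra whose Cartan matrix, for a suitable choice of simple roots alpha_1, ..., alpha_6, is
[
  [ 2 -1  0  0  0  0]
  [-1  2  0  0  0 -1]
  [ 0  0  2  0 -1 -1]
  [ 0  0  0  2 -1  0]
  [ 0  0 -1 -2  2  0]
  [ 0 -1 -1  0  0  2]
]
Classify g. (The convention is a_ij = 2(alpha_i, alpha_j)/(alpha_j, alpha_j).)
B_6 (so(13))

The matrix has rank 6 with 2's on the diagonal. Reading the off-diagonal entries as Dynkin edges (a single edge where a_ij = a_ji = -1; a double or triple edge where a_ij * a_ji = 2 or 3), the diagram is a chain of 6 nodes with a double edge at one end; the terminal node there is the unique short simple root (B_6). One simple-root ordering that puts it in standard form is (alpha_1, alpha_2, alpha_6, alpha_3, alpha_5, alpha_4). So the algebra is type B_6, i.e. so(13).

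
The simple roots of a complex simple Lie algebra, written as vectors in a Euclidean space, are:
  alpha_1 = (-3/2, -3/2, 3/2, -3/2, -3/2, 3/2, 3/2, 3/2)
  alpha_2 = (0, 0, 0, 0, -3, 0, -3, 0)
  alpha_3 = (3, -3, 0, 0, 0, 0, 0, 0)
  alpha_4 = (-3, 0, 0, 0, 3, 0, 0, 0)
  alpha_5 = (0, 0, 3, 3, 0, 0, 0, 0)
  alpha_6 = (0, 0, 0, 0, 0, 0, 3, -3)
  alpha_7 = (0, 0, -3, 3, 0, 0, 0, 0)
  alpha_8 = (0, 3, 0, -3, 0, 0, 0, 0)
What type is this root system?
Compute the Cartan integers a_ij = 2(alpha_i, alpha_j)/(alpha_j, alpha_j); the resulting 8x8 Cartan matrix is
[[2, 0, 0, 0, 0, 0, -1, 0], [0, 2, 0, -1, 0, -1, 0, 0], [0, 0, 2, -1, 0, 0, 0, -1], [0, -1, -1, 2, 0, 0, 0, 0], [0, 0, 0, 0, 2, 0, 0, -1], [0, -1, 0, 0, 0, 2, 0, 0], [-1, 0, 0, 0, 0, 0, 2, -1], [0, 0, -1, 0, -1, 0, -1, 2]].
All simple roots have the same length, so the diagram is simply laced. The associated Dynkin diagram is a chain of 7 nodes with one extra node attached to the third node from one end (E_8), so the type is E_8.

E8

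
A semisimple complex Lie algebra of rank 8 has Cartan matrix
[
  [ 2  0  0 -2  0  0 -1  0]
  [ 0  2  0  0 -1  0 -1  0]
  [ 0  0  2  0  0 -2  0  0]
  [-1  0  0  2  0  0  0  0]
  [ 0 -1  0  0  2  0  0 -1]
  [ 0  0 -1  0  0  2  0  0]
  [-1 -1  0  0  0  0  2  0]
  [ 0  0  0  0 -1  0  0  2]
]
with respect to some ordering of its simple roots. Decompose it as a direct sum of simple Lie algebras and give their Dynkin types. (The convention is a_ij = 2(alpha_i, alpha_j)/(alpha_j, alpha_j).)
type B_2 ⊕ type B_6

The diagram associated to this matrix has two connected components: the simple roots {alpha_3, alpha_6} form a chain of 2 nodes with a double edge at one end; the terminal node there is the unique short simple root (B_2), and {alpha_1, alpha_2, alpha_4, alpha_5, alpha_7, alpha_8} form a chain of 6 nodes with a double edge at one end; the terminal node there is the unique short simple root (B_6). A semisimple Lie algebra decomposes uniquely as the direct sum of simple ideals, one per connected component of its Dynkin diagram, so g ≅ B_2 ⊕ B_6 (dimension 10 + 78 = 88).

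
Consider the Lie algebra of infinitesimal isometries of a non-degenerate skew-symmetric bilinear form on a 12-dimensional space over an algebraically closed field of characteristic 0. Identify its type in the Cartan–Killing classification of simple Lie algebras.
This is sp(12), which has dimension 12(12+1)/2 = 78 and rank 12/2 = 6. In the classification of classical Lie algebras, the symplectic algebra sp(2n) has type C_n; here n = 6, so the Dynkin diagram is a chain of 6 nodes with a double edge at one end; the terminal node there is the unique long simple root (C_6). Hence the type is C_6.

C_6 (sp(12))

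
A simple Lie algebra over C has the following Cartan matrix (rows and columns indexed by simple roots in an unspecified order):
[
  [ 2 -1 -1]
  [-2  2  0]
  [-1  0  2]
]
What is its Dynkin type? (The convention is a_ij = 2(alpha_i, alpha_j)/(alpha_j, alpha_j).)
C_3 (sp(6))

The matrix has rank 3 with 2's on the diagonal. Reading the off-diagonal entries as Dynkin edges (a single edge where a_ij = a_ji = -1; a double or triple edge where a_ij * a_ji = 2 or 3), the diagram is a chain of 3 nodes with a double edge at one end; the terminal node there is the unique long simple root (C_3). One simple-root ordering that puts it in standard form is (alpha_3, alpha_1, alpha_2). So the algebra is type C_3, i.e. sp(6).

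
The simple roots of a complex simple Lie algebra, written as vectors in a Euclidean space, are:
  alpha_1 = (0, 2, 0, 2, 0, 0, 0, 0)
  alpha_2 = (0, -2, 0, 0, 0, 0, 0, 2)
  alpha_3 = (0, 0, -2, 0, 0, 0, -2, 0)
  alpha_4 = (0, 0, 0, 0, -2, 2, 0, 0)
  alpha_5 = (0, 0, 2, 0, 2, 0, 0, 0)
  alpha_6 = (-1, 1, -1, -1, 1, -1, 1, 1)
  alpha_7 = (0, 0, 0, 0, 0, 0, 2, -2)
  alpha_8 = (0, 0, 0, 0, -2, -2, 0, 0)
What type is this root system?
Compute the Cartan integers a_ij = 2(alpha_i, alpha_j)/(alpha_j, alpha_j); the resulting 8x8 Cartan matrix is
[[2, -1, 0, 0, 0, 0, 0, 0], [-1, 2, 0, 0, 0, 0, -1, 0], [0, 0, 2, 0, -1, 0, -1, 0], [0, 0, 0, 2, -1, -1, 0, 0], [0, 0, -1, -1, 2, 0, 0, -1], [0, 0, 0, -1, 0, 2, 0, 0], [0, -1, -1, 0, 0, 0, 2, 0], [0, 0, 0, 0, -1, 0, 0, 2]].
All simple roots have the same length, so the diagram is simply laced. The associated Dynkin diagram is a chain of 7 nodes with one extra node attached to the third node from one end (E_8), so the type is E_8.

type E_8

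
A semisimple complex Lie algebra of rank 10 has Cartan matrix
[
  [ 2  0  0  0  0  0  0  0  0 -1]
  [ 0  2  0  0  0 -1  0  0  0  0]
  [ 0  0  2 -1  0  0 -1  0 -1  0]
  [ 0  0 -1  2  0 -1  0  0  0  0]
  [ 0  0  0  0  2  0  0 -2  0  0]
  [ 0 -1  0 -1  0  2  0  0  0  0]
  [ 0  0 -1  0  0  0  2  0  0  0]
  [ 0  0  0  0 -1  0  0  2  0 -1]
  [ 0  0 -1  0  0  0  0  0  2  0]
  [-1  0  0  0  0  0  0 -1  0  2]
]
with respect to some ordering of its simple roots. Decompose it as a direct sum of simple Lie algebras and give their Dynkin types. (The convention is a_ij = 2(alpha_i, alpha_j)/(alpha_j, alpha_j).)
type C_4 ⊕ type D_6

The diagram associated to this matrix has two connected components: the simple roots {alpha_1, alpha_5, alpha_8, alpha_10} form a chain of 4 nodes with a double edge at one end; the terminal node there is the unique long simple root (C_4), and {alpha_2, alpha_3, alpha_4, alpha_6, alpha_7, alpha_9} form a chain of 4 nodes with a fork of two nodes at one end (D_6). A semisimple Lie algebra decomposes uniquely as the direct sum of simple ideals, one per connected component of its Dynkin diagram, so g ≅ C_4 ⊕ D_6 (dimension 36 + 66 = 102).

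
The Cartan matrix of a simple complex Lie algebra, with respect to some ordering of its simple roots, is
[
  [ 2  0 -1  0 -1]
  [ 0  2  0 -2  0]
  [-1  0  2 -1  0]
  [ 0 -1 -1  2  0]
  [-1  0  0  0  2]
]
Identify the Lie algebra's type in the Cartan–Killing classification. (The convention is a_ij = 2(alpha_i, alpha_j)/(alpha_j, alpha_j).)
C5

The matrix has rank 5 with 2's on the diagonal. Reading the off-diagonal entries as Dynkin edges (a single edge where a_ij = a_ji = -1; a double or triple edge where a_ij * a_ji = 2 or 3), the diagram is a chain of 5 nodes with a double edge at one end; the terminal node there is the unique long simple root (C_5). One simple-root ordering that puts it in standard form is (alpha_5, alpha_1, alpha_3, alpha_4, alpha_2). So the algebra is type C_5, i.e. sp(10).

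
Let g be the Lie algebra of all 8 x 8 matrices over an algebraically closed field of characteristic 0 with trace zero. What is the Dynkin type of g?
This is sl(8), which has dimension 8^2 - 1 = 63 and rank 8 - 1 = 7 (a Cartan subalgebra is the diagonal traceless matrices). In the classification of classical Lie algebras, the special linear algebra sl(n+1) has type A_n; here n = 7, so the Dynkin diagram is a chain of 7 nodes with single edges (A_7). Hence the type is A_7.

A_7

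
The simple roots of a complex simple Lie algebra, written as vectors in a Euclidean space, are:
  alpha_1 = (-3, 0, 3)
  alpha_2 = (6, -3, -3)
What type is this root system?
Compute the Cartan integers a_ij = 2(alpha_i, alpha_j)/(alpha_j, alpha_j); the resulting 2x2 Cartan matrix is
[[2, -1], [-3, 2]].
The roots have two lengths (squared-length ratio 3:1); the short ones are alpha_{1}. The associated Dynkin diagram is two nodes joined by a triple edge (G_2), so the type is G_2.

type G_2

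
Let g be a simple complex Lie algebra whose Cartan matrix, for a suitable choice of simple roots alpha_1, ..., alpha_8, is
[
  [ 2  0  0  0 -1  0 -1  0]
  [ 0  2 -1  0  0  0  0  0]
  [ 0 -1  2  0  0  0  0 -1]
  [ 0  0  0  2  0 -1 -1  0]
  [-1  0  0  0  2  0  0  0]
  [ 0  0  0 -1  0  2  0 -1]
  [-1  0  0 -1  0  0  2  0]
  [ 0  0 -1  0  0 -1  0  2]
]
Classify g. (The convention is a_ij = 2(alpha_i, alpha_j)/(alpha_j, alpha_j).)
The matrix has rank 8 with 2's on the diagonal. Reading the off-diagonal entries as Dynkin edges (a single edge where a_ij = a_ji = -1; a double or triple edge where a_ij * a_ji = 2 or 3), the diagram is a chain of 8 nodes with single edges (A_8). One simple-root ordering that puts it in standard form is (alpha_5, alpha_1, alpha_7, alpha_4, alpha_6, alpha_8, alpha_3, alpha_2). So the algebra is type A_8, i.e. sl(9).

A_8 (sl(9))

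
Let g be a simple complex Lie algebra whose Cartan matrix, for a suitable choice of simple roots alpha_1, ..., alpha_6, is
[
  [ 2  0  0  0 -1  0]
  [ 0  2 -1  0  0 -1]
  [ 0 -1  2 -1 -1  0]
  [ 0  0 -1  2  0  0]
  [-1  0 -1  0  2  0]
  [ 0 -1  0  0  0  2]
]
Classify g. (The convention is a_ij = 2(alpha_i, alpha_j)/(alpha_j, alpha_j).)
type E_6

The matrix has rank 6 with 2's on the diagonal. Reading the off-diagonal entries as Dynkin edges (a single edge where a_ij = a_ji = -1; a double or triple edge where a_ij * a_ji = 2 or 3), the diagram is a chain of 5 nodes with one extra node attached to the third node from one end (E_6). One simple-root ordering that puts it in standard form is (alpha_6, alpha_4, alpha_2, alpha_3, alpha_5, alpha_1). So the algebra is type E_6.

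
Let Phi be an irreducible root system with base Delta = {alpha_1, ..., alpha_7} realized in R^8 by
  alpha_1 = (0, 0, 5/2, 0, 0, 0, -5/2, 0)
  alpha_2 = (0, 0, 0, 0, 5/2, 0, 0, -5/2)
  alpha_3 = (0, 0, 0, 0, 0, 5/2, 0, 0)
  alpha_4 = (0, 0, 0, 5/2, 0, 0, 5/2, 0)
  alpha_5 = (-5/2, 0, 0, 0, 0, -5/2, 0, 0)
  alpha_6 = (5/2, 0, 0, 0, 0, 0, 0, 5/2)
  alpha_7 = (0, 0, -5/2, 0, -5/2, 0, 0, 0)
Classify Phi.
type B_7

Compute the Cartan integers a_ij = 2(alpha_i, alpha_j)/(alpha_j, alpha_j); the resulting 7x7 Cartan matrix is
[[2, 0, 0, -1, 0, 0, -1], [0, 2, 0, 0, 0, -1, -1], [0, 0, 2, 0, -1, 0, 0], [-1, 0, 0, 2, 0, 0, 0], [0, 0, -2, 0, 2, -1, 0], [0, -1, 0, 0, -1, 2, 0], [-1, -1, 0, 0, 0, 0, 2]].
The roots have two lengths (squared-length ratio 2:1); the short ones are alpha_{3}. The associated Dynkin diagram is a chain of 7 nodes with a double edge at one end; the terminal node there is the unique short simple root (B_7), so the type is B_7 (the algebra so(15)).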